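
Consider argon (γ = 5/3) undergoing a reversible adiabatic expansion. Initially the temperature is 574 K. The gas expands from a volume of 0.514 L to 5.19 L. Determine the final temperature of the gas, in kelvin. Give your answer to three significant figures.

For a reversible adiabat TV^(γ−1) is constant, so T₂ = T₁ (V₁/V₂)^(γ−1).
T₂ = 574 × (0.514/5.19)^(2/3) = 122.9 K.

T₂ ≈ 123 K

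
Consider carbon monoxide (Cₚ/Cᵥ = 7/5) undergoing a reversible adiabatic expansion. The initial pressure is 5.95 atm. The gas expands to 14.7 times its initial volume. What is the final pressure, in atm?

Adiabatic: P₁V₁^γ = P₂V₂^γ ⇒ P₂ = P₁ (V₁/V₂)^γ.
P₂ = 5.95 × (1/14.7)^(7/5) = 0.1381 atm.

P₂ ≈ 0.138 atm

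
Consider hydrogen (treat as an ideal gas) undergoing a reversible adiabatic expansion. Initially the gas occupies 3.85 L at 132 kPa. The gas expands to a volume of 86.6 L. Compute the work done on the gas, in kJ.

W ≈ -0.905 kJ

γ = 7/5 for a diatomic ideal gas.
P₂ = P₁(V₁/V₂)^γ = 132×(3.85/86.6)^(7/5) = 1.689 kPa.
For a reversible adiabat, W_by_gas = (P₁V₁ − P₂V₂)/(γ−1).
W_by = (132000×0.00385 − 1689×0.0866) / (2/5) = 904.8 J.
W_on_gas = −W_by = -904.8 J.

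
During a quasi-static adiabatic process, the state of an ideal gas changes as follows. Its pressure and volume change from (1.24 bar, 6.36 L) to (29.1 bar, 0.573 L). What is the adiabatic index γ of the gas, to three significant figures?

γ ≈ 1.31

PV^γ = const ⇒ γ = ln(P₂/P₁) / ln(V₁/V₂).
γ = ln(29.1/1.24) / ln(6.36/0.573) = 1.311.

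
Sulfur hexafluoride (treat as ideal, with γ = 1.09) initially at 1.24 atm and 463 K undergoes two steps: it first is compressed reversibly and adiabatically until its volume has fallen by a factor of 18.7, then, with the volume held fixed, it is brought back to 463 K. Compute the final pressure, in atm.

Adiabatic step (PV^γ = const): P₂ = 1.24×18.7^(1.09) = 30.18 atm; T₂ = 463×18.7^(0.09) = 602.6 K.
Isochoric: P₃ = P₂(T₃/T₂) = 30.18 × (463/602.6) = 23.19 atm.

P₃ ≈ 23.2 atm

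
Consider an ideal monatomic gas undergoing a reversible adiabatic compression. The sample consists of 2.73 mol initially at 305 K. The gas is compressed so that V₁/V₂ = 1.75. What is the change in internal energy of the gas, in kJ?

For a reversible adiabat TV^(γ−1) is constant, so T₂ = T₁ (V₁/V₂)^(γ−1).
γ = 5/3 for a monatomic ideal gas, so γ−1 = 2/3.
T₂ = 305 × 1.75^(2/3) = 442.9 K.
Q = 0, so ΔU = W_on_gas = nCᵥΔT with Cᵥ = R/(γ−1) = 12.47 J/(mol·K).
ΔU = 2.73 × 12.47 × (442.9 − 305) = 4696 J.

ΔU ≈ 4.70 kJ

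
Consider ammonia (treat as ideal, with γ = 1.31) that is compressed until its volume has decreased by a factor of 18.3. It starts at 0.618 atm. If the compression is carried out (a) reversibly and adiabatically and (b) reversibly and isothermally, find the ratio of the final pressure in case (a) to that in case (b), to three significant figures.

Isothermal: P_b = P₁(V₁/V₂) = 0.618×18.3.
Adiabatic: P_a = P₁(V₁/V₂)^γ = 0.618×18.3^(1.31).
P_a/P_b = (V₁/V₂)^(γ−1) = 18.3^(0.31) = 2.462.

P_adiabatic / P_isothermal ≈ 2.46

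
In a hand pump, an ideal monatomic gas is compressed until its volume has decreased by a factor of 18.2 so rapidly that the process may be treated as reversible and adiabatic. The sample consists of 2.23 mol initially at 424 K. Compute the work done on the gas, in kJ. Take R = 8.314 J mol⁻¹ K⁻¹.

For a reversible adiabat TV^(γ−1) is constant, so T₂ = T₁ (V₁/V₂)^(γ−1).
γ = 5/3 for a monatomic ideal gas, so γ−1 = 2/3.
T₂ = 424 × 18.2^(2/3) = 2934 K.
Q = 0, so ΔU = W_on_gas = nCᵥΔT with Cᵥ = R/(γ−1) = 12.47 J/(mol·K).
ΔU = 2.23 × 12.47 × (2934 − 424) = 69800 J.

W ≈ 69.8 kJ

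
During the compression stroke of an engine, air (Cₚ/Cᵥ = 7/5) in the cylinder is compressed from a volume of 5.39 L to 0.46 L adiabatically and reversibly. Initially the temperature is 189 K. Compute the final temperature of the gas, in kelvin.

Adiabatic: T₁V₁^(γ−1) = T₂V₂^(γ−1) ⇒ T₂ = T₁ (V₁/V₂)^(γ−1).
T₂ = 189 × (5.39/0.46)^(2/5) = 505.8 K.

T₂ ≈ 506 K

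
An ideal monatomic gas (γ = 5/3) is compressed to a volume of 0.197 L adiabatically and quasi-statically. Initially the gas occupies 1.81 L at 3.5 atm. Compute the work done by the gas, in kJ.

P₂ = P₁(V₁/V₂)^γ = 3.5×(1.81/0.197)^(5/3) = 141.1 atm.
For a reversible adiabat, W_by_gas = (P₁V₁ − P₂V₂)/(γ−1).
W_by = (354600×0.00181 − 1.429×10^7×0.000197) / (2/3) = -3261 J.

W ≈ -3.26 kJ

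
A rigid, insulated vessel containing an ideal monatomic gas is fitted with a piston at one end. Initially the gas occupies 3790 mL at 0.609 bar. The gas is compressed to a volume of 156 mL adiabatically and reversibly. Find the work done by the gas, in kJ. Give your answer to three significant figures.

W ≈ -2.56 kJ

γ = 5/3 for a monatomic ideal gas.
P₂ = P₁(V₁/V₂)^γ = 0.609×(3790/156)^(5/3) = 124.1 bar.
For a reversible adiabat, W_by_gas = (P₁V₁ − P₂V₂)/(γ−1).
W_by = (60900×0.00379 − 1.241×10^7×0.000156) / (2/3) = -2558 J.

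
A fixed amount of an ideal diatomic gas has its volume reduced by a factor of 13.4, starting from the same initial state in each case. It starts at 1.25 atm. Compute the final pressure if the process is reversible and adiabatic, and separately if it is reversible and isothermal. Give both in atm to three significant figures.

For a diatomic ideal gas γ = 7/5.
Isothermal: P₂ = P₁(V₁/V₂) = 1.25×13.4 = 16.75 atm.
Adiabatic: P₂ = P₁(V₁/V₂)^γ = 1.25×13.4^(7/5) = 47.3 atm.

adiabatic: 47.3 atm; isothermal: 16.8 atm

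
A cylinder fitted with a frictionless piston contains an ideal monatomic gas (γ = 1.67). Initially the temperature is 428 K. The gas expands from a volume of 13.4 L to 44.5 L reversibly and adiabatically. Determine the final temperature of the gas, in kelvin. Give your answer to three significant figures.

T₂ ≈ 192 K

For a reversible adiabat TV^(γ−1) is constant, so T₂ = T₁ (V₁/V₂)^(γ−1).
T₂ = 428 × (13.4/44.5)^(0.67) = 191.5 K.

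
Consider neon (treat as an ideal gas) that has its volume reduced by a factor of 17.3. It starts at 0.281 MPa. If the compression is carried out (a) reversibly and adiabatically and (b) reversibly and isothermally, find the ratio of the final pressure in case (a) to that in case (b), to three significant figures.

P_adiabatic / P_isothermal ≈ 6.69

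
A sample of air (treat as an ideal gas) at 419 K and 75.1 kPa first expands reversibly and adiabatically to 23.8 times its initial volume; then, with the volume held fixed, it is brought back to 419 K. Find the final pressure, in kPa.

For a diatomic ideal gas γ = 7/5.
Adiabatic step (PV^γ = const): P₂ = 75.1×(1/23.8)^(7/5) = 0.888 kPa; T₂ = 419×(1/23.8)^(2/5) = 117.9 K.
Isochoric: P₃ = P₂(T₃/T₂) = 0.888 × (419/117.9) = 3.155 kPa.

P₃ ≈ 3.16 kPa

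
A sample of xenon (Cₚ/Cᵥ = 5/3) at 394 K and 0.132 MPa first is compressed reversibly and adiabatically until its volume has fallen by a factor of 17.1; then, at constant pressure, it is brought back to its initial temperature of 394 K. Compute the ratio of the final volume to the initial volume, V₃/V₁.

Adiabatic step: V₂/V₁ = 0.05848; T₂ = T₁·17.1^(2/3) = 2615 K.
Isobaric step: V₃/V₂ = T₃/T₂ = 394/2615.
V₃/V₁ = (V₂/V₁)(V₃/V₂) = 0.05848 × (394/2615) = 0.008811.

V₃/V₁ ≈ 0.00881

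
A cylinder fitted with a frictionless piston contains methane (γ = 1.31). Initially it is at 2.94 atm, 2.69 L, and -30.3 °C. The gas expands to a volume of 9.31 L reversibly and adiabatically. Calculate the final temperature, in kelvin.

T₂ ≈ 165 K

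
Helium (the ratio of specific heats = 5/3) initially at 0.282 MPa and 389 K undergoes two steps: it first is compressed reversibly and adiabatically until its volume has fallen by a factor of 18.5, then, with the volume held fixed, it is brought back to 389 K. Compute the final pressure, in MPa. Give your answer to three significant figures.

P₃ ≈ 5.22 MPa

Adiabatic step (PV^γ = const): P₂ = 0.282×18.5^(5/3) = 36.49 MPa; T₂ = 389×18.5^(2/3) = 2721 K.
Isochoric: P₃ = P₂(T₃/T₂) = 36.49 × (389/2721) = 5.217 MPa.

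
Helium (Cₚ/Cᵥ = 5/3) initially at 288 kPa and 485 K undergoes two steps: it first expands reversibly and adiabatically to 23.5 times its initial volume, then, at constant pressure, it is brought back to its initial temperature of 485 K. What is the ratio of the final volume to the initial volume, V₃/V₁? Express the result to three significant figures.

V₃/V₁ ≈ 193

Adiabatic step: V₂/V₁ = 23.5; T₂ = T₁·(1/23.5)^(2/3) = 59.11 K.
Isobaric step: V₃/V₂ = T₃/T₂ = 485/59.11.
V₃/V₁ = (V₂/V₁)(V₃/V₂) = 23.5 × (485/59.11) = 192.8.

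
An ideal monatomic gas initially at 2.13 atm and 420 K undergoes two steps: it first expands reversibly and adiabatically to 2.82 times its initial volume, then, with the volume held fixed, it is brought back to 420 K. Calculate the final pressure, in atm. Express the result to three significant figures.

P₃ ≈ 0.755 atm

For a monatomic ideal gas γ = 5/3.
Adiabatic step (PV^γ = const): P₂ = 2.13×(1/2.82)^(5/3) = 0.3784 atm; T₂ = 420×(1/2.82)^(2/3) = 210.4 K.
Isochoric: P₃ = P₂(T₃/T₂) = 0.3784 × (420/210.4) = 0.7553 atm.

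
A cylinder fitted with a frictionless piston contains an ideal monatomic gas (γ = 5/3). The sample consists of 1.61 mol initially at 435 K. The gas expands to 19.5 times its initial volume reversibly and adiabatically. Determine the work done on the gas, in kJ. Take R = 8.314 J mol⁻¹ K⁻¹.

W ≈ -7.53 kJ

For a reversible adiabat TV^(γ−1) is constant, so T₂ = T₁ (V₁/V₂)^(γ−1).
T₂ = 435 × (1/19.5)^(2/3) = 60.04 K.
Q = 0, so ΔU = W_on_gas = nCᵥΔT with Cᵥ = R/(γ−1) = 12.47 J/(mol·K).
ΔU = 1.61 × 12.47 × (60.04 − 435) = -7528 J.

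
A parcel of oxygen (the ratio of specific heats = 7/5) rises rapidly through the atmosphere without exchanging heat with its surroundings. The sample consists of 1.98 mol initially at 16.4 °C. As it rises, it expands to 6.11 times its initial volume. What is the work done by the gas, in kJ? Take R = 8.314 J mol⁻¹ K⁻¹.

W ≈ 6.14 kJ

For a reversible adiabat TV^(γ−1) is constant, so T₂ = T₁ (V₁/V₂)^(γ−1).
T₁ = 16.4 °C = 289.5 K.
T₂ = 289.5 × (1/6.11)^(2/5) = 140.4 K.
Q = 0, so ΔU = W_on_gas = nCᵥΔT with Cᵥ = R/(γ−1) = 20.79 J/(mol·K).
ΔU = 1.98 × 20.79 × (140.4 − 289.5) = -6139 J.
Work done by the gas = −ΔU = 6139 J.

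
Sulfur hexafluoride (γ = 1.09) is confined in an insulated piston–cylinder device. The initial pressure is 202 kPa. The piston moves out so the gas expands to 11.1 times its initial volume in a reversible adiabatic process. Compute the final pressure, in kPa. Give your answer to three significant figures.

P₂ ≈ 14.7 kPa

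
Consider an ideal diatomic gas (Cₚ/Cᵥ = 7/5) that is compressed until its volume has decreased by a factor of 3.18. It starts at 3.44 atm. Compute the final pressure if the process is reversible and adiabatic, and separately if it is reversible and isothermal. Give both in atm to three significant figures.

adiabatic: 17.4 atm; isothermal: 10.9 atm

Isothermal: P₂ = P₁(V₁/V₂) = 3.44×3.18 = 10.94 atm.
Adiabatic: P₂ = P₁(V₁/V₂)^γ = 3.44×3.18^(7/5) = 17.38 atm.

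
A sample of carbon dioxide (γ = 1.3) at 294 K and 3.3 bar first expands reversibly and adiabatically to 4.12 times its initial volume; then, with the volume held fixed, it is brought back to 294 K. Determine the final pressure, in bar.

Adiabatic step (PV^γ = const): P₂ = 3.3×(1/4.12)^(1.3) = 0.5238 bar; T₂ = 294×(1/4.12)^(0.3) = 192.3 K.
Isochoric: P₃ = P₂(T₃/T₂) = 0.5238 × (294/192.3) = 0.801 bar.

P₃ ≈ 0.801 bar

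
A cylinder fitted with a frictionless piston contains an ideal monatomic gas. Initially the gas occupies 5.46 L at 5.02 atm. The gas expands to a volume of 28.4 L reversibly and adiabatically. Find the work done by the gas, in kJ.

W ≈ 2.78 kJ

γ = 5/3 for a monatomic ideal gas.
P₂ = P₁(V₁/V₂)^γ = 5.02×(5.46/28.4)^(5/3) = 0.3215 atm.
For a reversible adiabat, W_by_gas = (P₁V₁ − P₂V₂)/(γ−1).
W_by = (508700×0.00546 − 32570×0.0284) / (2/3) = 2778 J.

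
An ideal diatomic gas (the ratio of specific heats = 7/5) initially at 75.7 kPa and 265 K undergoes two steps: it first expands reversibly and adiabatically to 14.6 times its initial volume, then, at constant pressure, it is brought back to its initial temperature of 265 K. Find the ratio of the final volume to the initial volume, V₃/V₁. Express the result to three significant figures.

V₃/V₁ ≈ 42.7

Adiabatic step: V₂/V₁ = 14.6; T₂ = T₁·(1/14.6)^(2/5) = 90.68 K.
Isobaric step: V₃/V₂ = T₃/T₂ = 265/90.68.
V₃/V₁ = (V₂/V₁)(V₃/V₂) = 14.6 × (265/90.68) = 42.67.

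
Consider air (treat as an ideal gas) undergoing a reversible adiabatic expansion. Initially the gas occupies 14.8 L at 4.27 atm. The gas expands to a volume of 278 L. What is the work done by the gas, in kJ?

W ≈ 11.1 kJ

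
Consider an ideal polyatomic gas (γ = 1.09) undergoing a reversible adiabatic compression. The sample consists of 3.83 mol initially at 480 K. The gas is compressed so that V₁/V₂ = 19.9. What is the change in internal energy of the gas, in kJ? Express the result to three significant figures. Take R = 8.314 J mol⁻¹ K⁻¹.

ΔU ≈ 52.5 kJ

Adiabatic: T₁V₁^(γ−1) = T₂V₂^(γ−1) ⇒ T₂ = T₁ (V₁/V₂)^(γ−1).
T₂ = 480 × 19.9^(0.09) = 628.3 K.
Q = 0, so ΔU = W_on_gas = nCᵥΔT with Cᵥ = R/(γ−1) = 92.38 J/(mol·K).
ΔU = 3.83 × 92.38 × (628.3 − 480) = 52450 J.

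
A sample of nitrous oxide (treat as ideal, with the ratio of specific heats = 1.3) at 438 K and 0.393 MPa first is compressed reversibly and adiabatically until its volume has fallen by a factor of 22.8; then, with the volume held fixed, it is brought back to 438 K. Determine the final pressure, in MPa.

Adiabatic step (PV^γ = const): P₂ = 0.393×22.8^(1.3) = 22.89 MPa; T₂ = 438×22.8^(0.3) = 1119 K.
Isochoric: P₃ = P₂(T₃/T₂) = 22.89 × (438/1119) = 8.96 MPa.

P₃ ≈ 8.96 MPa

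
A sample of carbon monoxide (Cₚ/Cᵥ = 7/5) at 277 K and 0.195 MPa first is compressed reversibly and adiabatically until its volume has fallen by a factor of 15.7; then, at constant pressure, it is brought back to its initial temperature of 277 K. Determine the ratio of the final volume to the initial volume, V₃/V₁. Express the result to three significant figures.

V₃/V₁ ≈ 0.0212

Adiabatic step: V₂/V₁ = 0.06369; T₂ = T₁·15.7^(2/5) = 833.4 K.
Isobaric step: V₃/V₂ = T₃/T₂ = 277/833.4.
V₃/V₁ = (V₂/V₁)(V₃/V₂) = 0.06369 × (277/833.4) = 0.02117.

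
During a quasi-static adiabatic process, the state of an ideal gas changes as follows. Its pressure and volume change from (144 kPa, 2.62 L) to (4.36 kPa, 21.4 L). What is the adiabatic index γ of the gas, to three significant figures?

PV^γ = const ⇒ γ = ln(P₂/P₁) / ln(V₁/V₂).
γ = ln(4.36/144) / ln(2.62/21.4) = 1.665.

γ ≈ 1.67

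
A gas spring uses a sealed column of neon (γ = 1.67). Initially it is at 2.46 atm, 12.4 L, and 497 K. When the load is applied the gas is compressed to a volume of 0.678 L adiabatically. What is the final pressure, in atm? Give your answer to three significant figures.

P₂ ≈ 315 atm

Since PV^γ is constant along a reversible adiabat, P₂ = P₁ (V₁/V₂)^γ.
P₂ = 2.46 × (12.4/0.678)^(1.67) = 315.4 atm.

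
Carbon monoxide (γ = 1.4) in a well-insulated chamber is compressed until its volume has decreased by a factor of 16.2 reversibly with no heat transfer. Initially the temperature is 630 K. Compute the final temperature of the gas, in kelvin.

T₂ ≈ 1920 K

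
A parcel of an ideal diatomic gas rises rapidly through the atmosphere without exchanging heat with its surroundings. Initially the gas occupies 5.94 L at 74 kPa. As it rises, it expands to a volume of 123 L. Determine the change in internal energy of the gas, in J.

ΔU ≈ -772 J

γ = 7/5 for a diatomic ideal gas.
P₂ = P₁(V₁/V₂)^γ = 74×(5.94/123)^(7/5) = 1.063 kPa.
For a reversible adiabat, W_by_gas = (P₁V₁ − P₂V₂)/(γ−1).
W_by = (74000×0.00594 − 1063×0.123) / (2/5) = 771.9 J.
Q = 0 ⇒ ΔU = −W_by = -771.9 J.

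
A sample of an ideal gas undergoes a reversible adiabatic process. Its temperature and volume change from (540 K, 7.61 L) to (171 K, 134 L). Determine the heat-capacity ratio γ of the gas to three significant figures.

γ ≈ 1.40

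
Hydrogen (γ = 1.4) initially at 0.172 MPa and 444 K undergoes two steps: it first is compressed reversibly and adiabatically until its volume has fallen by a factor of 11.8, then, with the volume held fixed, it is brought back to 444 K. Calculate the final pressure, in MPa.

Adiabatic step (PV^γ = const): P₂ = 0.172×11.8^(1.4) = 5.447 MPa; T₂ = 444×11.8^(0.4) = 1192 K.
Isochoric: P₃ = P₂(T₃/T₂) = 5.447 × (444/1192) = 2.03 MPa.

P₃ ≈ 2.03 MPa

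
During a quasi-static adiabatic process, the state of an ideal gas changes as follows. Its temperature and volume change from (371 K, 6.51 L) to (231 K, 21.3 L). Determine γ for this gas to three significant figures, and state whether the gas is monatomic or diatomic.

γ ≈ 1.40; diatomic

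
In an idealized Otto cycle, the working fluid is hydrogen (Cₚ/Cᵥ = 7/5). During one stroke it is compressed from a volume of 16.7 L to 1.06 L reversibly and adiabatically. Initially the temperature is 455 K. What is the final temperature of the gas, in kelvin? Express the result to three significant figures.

Adiabatic: T₁V₁^(γ−1) = T₂V₂^(γ−1) ⇒ T₂ = T₁ (V₁/V₂)^(γ−1).
T₂ = 455 × (16.7/1.06)^(2/5) = 1371 K.

T₂ ≈ 1370 K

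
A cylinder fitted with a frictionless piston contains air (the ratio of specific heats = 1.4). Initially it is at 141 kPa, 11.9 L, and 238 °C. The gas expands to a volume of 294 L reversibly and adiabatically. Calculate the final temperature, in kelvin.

Adiabatic: T₁V₁^(γ−1) = T₂V₂^(γ−1) ⇒ T₂ = T₁ (V₁/V₂)^(γ−1).
T₁ = 238 °C = 511.1 K.
T₂ = 511.1 × (11.9/294)^(0.4) = 141.7 K.

T₂ ≈ 142 K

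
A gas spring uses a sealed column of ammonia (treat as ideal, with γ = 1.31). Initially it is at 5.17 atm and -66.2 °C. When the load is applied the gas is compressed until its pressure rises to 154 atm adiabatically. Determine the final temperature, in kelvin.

Adiabatic: T₂/T₁ = (P₂/P₁)^((γ−1)/γ).
T₁ = -66.2 °C = 206.9 K.
T₂ = 206.9 × (154/5.17)^(0.237) = 462 K.

T₂ ≈ 462 K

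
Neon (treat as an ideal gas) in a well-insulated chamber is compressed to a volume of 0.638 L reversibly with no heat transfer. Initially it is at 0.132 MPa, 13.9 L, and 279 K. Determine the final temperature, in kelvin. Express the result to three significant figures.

T₂ ≈ 2180 K

Adiabatic: T₁V₁^(γ−1) = T₂V₂^(γ−1) ⇒ T₂ = T₁ (V₁/V₂)^(γ−1).
γ = 5/3 for a monatomic ideal gas.
T₂ = 279 × (13.9/0.638)^(2/3) = 2176 K.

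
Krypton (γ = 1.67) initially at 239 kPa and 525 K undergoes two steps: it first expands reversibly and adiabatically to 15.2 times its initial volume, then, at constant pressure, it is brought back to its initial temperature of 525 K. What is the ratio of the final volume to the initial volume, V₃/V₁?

V₃/V₁ ≈ 94.1

Adiabatic step: V₂/V₁ = 15.2; T₂ = T₁·(1/15.2)^(0.67) = 84.79 K.
Isobaric step: V₃/V₂ = T₃/T₂ = 525/84.79.
V₃/V₁ = (V₂/V₁)(V₃/V₂) = 15.2 × (525/84.79) = 94.12.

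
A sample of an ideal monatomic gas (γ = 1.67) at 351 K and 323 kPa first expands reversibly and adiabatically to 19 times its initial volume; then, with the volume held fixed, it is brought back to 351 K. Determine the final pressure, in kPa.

P₃ ≈ 17.0 kPa

Adiabatic step (PV^γ = const): P₂ = 323×(1/19)^(1.67) = 2.364 kPa; T₂ = 351×(1/19)^(0.67) = 48.81 K.
Isochoric: P₃ = P₂(T₃/T₂) = 2.364 × (351/48.81) = 17 kPa.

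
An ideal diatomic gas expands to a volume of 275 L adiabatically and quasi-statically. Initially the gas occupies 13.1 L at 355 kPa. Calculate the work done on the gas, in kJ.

γ = 7/5 for a diatomic ideal gas.
P₂ = P₁(V₁/V₂)^γ = 355×(13.1/275)^(7/5) = 5.004 kPa.
For a reversible adiabat, W_by_gas = (P₁V₁ − P₂V₂)/(γ−1).
W_by = (355000×0.0131 − 5004×0.275) / (2/5) = 8186 J.
W_on_gas = −W_by = -8186 J.

W ≈ -8.19 kJ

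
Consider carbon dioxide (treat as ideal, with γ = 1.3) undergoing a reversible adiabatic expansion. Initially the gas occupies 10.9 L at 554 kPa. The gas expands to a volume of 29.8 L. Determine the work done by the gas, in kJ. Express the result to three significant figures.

W ≈ 5.24 kJ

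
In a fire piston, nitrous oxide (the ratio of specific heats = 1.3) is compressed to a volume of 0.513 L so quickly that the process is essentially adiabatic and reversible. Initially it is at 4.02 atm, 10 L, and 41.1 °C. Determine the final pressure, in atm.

P₂ ≈ 191 atm

Since PV^γ is constant along a reversible adiabat, P₂ = P₁ (V₁/V₂)^γ.
P₂ = 4.02 × (10/0.513)^(1.3) = 191 atm.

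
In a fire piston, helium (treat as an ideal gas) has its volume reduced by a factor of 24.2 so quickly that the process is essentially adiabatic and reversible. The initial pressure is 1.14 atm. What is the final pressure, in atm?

P₂ ≈ 231 atm

Since PV^γ is constant along a reversible adiabat, P₂ = P₁ (V₁/V₂)^γ.
For a monatomic ideal gas γ = 5/3.
P₂ = 1.14 × 24.2^(5/3) = 230.8 atm.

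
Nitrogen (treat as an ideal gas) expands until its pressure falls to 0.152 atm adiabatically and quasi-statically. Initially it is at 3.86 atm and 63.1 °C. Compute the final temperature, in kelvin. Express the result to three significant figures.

Adiabatic: T₂/T₁ = (P₂/P₁)^((γ−1)/γ).
For a diatomic ideal gas γ = 7/5, so (γ−1)/γ = 2/7.
T₁ = 63.1 °C = 336.2 K.
T₂ = 336.2 × (0.152/3.86)^(2/7) = 133.4 K.

T₂ ≈ 133 K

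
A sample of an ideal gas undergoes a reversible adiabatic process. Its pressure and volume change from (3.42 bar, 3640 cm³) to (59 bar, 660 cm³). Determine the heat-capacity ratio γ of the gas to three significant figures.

PV^γ = const ⇒ γ = ln(P₂/P₁) / ln(V₁/V₂).
γ = ln(59/3.42) / ln(3640/660) = 1.668.

γ ≈ 1.67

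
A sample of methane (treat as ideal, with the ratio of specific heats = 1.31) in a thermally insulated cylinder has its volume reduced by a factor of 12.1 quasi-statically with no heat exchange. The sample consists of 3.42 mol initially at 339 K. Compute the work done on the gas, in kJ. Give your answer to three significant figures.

Adiabatic: T₁V₁^(γ−1) = T₂V₂^(γ−1) ⇒ T₂ = T₁ (V₁/V₂)^(γ−1).
T₂ = 339 × 12.1^(0.31) = 734.3 K.
Q = 0, so ΔU = W_on_gas = nCᵥΔT with Cᵥ = R/(γ−1) = 26.82 J/(mol·K).
ΔU = 3.42 × 26.82 × (734.3 − 339) = 36260 J.

W ≈ 36.3 kJ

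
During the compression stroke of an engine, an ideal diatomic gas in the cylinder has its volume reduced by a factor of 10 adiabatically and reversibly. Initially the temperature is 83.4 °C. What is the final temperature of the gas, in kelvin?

T₂ ≈ 896 K

Adiabatic: T₁V₁^(γ−1) = T₂V₂^(γ−1) ⇒ T₂ = T₁ (V₁/V₂)^(γ−1).
For a diatomic ideal gas γ = 7/5, so γ−1 = 2/5.
T₁ = 83.4 °C = 356.5 K.
T₂ = 356.5 × 10^(2/5) = 895.6 K.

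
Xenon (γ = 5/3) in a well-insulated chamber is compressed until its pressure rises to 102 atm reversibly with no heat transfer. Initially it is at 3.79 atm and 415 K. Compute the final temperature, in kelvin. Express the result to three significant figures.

Along an adiabat T P^((1−γ)/γ) is constant, so T₂ = T₁ (P₂/P₁)^((γ−1)/γ).
T₂ = 415 × (102/3.79)^(2/5) = 1549 K.

T₂ ≈ 1550 K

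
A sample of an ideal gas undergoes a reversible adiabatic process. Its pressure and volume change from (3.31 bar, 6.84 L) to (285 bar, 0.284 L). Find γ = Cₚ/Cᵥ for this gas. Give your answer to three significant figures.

PV^γ = const ⇒ γ = ln(P₂/P₁) / ln(V₁/V₂).
γ = ln(285/3.31) / ln(6.84/0.284) = 1.4.

γ ≈ 1.40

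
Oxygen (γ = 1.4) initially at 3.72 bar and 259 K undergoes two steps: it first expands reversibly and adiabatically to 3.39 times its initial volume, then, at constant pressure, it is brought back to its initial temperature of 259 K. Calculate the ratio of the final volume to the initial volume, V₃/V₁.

V₃/V₁ ≈ 5.52

Adiabatic step: V₂/V₁ = 3.39; T₂ = T₁·(1/3.39)^(0.4) = 158.9 K.
Isobaric step: V₃/V₂ = T₃/T₂ = 259/158.9.
V₃/V₁ = (V₂/V₁)(V₃/V₂) = 3.39 × (259/158.9) = 5.524.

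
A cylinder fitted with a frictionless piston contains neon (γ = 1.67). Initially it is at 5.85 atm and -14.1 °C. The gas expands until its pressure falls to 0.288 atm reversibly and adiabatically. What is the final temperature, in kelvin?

T₂ ≈ 77.4 K

Along an adiabat T P^((1−γ)/γ) is constant, so T₂ = T₁ (P₂/P₁)^((γ−1)/γ).
T₁ = -14.1 °C = 259 K.
T₂ = 259 × (0.288/5.85)^(0.401) = 77.39 K.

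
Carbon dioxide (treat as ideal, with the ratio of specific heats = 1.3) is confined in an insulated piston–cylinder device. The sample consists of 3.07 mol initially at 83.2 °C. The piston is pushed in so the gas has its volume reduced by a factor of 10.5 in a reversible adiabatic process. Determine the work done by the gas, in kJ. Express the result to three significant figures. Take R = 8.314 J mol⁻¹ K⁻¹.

Adiabatic: T₁V₁^(γ−1) = T₂V₂^(γ−1) ⇒ T₂ = T₁ (V₁/V₂)^(γ−1).
T₁ = 83.2 °C = 356.3 K.
T₂ = 356.3 × 10.5^(0.3) = 721.5 K.
Q = 0, so ΔU = W_on_gas = nCᵥΔT with Cᵥ = R/(γ−1) = 27.71 J/(mol·K).
ΔU = 3.07 × 27.71 × (721.5 − 356.3) = 31070 J.
Work done by the gas = −ΔU = -31070 J.

W ≈ -31.1 kJ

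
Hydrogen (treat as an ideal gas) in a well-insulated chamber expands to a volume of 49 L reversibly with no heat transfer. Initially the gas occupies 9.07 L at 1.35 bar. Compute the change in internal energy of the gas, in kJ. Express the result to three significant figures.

ΔU ≈ -1.50 kJ

γ = 7/5 for a diatomic ideal gas.
P₂ = P₁(V₁/V₂)^γ = 1.35×(9.07/49)^(7/5) = 0.1273 bar.
For a reversible adiabat, W_by_gas = (P₁V₁ − P₂V₂)/(γ−1).
W_by = (135000×0.00907 − 12730×0.049) / (2/5) = 1502 J.
Q = 0 ⇒ ΔU = −W_by = -1502 J.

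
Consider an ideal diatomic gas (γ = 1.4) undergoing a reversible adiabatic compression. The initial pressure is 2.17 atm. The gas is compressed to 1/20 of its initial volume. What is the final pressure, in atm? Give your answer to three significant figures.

P₂ ≈ 144 atm

Since PV^γ is constant along a reversible adiabat, P₂ = P₁ (V₁/V₂)^γ.
P₂ = 2.17 × 20^(1.4) = 143.8 atm.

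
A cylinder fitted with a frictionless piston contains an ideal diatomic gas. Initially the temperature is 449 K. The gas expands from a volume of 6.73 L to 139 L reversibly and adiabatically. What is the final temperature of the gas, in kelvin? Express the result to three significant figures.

For a reversible adiabat TV^(γ−1) is constant, so T₂ = T₁ (V₁/V₂)^(γ−1).
For a diatomic ideal gas γ = 7/5, so γ−1 = 2/5.
T₂ = 449 × (6.73/139)^(2/5) = 133.7 K.

T₂ ≈ 134 K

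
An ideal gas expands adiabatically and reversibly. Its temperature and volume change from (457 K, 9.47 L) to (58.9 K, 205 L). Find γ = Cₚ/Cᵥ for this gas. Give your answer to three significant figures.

TV^(γ−1) = const ⇒ γ − 1 = ln(T₂/T₁) / ln(V₁/V₂).
γ = 1 + ln(58.9/457) / ln(9.47/205) = 1.666.

γ ≈ 1.67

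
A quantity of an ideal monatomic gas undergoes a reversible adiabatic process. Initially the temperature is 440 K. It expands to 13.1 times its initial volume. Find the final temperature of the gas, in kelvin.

For a reversible adiabat TV^(γ−1) is constant, so T₂ = T₁ (V₁/V₂)^(γ−1).
For a monatomic ideal gas γ = 5/3, so γ−1 = 2/3.
T₂ = 440 × (1/13.1)^(2/3) = 79.18 K.

T₂ ≈ 79.2 K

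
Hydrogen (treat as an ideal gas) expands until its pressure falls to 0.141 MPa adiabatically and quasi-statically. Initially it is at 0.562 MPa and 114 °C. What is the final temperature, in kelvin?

Along an adiabat T P^((1−γ)/γ) is constant, so T₂ = T₁ (P₂/P₁)^((γ−1)/γ).
For a diatomic ideal gas γ = 7/5, so (γ−1)/γ = 2/7.
T₁ = 114 °C = 387.1 K.
T₂ = 387.1 × (0.141/0.562)^(2/7) = 260.8 K.

T₂ ≈ 261 K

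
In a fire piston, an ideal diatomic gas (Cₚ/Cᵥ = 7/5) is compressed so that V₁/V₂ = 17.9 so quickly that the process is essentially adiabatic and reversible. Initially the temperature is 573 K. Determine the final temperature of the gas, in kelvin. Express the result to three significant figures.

Adiabatic: T₁V₁^(γ−1) = T₂V₂^(γ−1) ⇒ T₂ = T₁ (V₁/V₂)^(γ−1).
T₂ = 573 × 17.9^(2/5) = 1817 K.

T₂ ≈ 1820 K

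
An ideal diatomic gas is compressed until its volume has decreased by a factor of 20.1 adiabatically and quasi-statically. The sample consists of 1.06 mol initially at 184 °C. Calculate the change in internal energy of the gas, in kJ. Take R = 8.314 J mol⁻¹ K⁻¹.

ΔU ≈ 23.4 kJ

Adiabatic: T₁V₁^(γ−1) = T₂V₂^(γ−1) ⇒ T₂ = T₁ (V₁/V₂)^(γ−1).
γ = 7/5 for a diatomic ideal gas, so γ−1 = 2/5.
T₁ = 184 °C = 457.1 K.
T₂ = 457.1 × 20.1^(2/5) = 1518 K.
Q = 0, so ΔU = W_on_gas = nCᵥΔT with Cᵥ = R/(γ−1) = 20.79 J/(mol·K).
ΔU = 1.06 × 20.79 × (1518 − 457.1) = 23380 J.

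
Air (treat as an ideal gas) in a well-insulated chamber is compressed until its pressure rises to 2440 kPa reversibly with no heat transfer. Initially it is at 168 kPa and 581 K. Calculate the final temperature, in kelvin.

T₂ ≈ 1250 K

Along an adiabat T P^((1−γ)/γ) is constant, so T₂ = T₁ (P₂/P₁)^((γ−1)/γ).
For a diatomic ideal gas γ = 7/5, so (γ−1)/γ = 2/7.
T₂ = 581 × (2440/168)^(2/7) = 1248 K.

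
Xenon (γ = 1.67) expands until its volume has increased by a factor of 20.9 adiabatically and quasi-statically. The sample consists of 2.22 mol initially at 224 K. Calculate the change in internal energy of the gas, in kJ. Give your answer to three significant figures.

For a reversible adiabat TV^(γ−1) is constant, so T₂ = T₁ (V₁/V₂)^(γ−1).
T₂ = 224 × (1/20.9)^(0.67) = 29.22 K.
Q = 0, so ΔU = W_on_gas = nCᵥΔT with Cᵥ = R/(γ−1) = 12.41 J/(mol·K).
ΔU = 2.22 × 12.41 × (29.22 − 224) = -5366 J.

ΔU ≈ -5.37 kJ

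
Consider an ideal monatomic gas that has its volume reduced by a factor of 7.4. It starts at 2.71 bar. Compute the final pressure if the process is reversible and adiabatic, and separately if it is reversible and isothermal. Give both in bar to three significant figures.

adiabatic: 76.2 bar; isothermal: 20.1 bar

For a monatomic ideal gas γ = 5/3.
Isothermal: P₂ = P₁(V₁/V₂) = 2.71×7.4 = 20.05 bar.
Adiabatic: P₂ = P₁(V₁/V₂)^γ = 2.71×7.4^(5/3) = 76.15 bar.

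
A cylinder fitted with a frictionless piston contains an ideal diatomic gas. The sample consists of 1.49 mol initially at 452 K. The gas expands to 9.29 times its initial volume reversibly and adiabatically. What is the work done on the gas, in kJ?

Adiabatic: T₁V₁^(γ−1) = T₂V₂^(γ−1) ⇒ T₂ = T₁ (V₁/V₂)^(γ−1).
γ = 7/5 for a diatomic ideal gas, so γ−1 = 2/5.
T₂ = 452 × (1/9.29)^(2/5) = 185.3 K.
Q = 0, so ΔU = W_on_gas = nCᵥΔT with Cᵥ = R/(γ−1) = 20.79 J/(mol·K).
ΔU = 1.49 × 20.79 × (185.3 − 452) = -8259 J.

W ≈ -8.26 kJ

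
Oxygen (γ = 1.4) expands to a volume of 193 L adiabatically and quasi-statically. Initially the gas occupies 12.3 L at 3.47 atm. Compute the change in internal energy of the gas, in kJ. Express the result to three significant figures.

ΔU ≈ -7.22 kJ

P₂ = P₁(V₁/V₂)^γ = 3.47×(12.3/193)^(1.4) = 0.07352 atm.
For a reversible adiabat, W_by_gas = (P₁V₁ − P₂V₂)/(γ−1).
W_by = (351600×0.0123 − 7450×0.193) / (0.4) = 7217 J.
Q = 0 ⇒ ΔU = −W_by = -7217 J.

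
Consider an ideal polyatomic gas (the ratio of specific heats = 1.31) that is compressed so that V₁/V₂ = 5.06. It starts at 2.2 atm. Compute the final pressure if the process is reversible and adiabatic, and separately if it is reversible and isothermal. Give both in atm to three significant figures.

Isothermal: P₂ = P₁(V₁/V₂) = 2.2×5.06 = 11.13 atm.
Adiabatic: P₂ = P₁(V₁/V₂)^γ = 2.2×5.06^(1.31) = 18.4 atm.

adiabatic: 18.4 atm; isothermal: 11.1 atm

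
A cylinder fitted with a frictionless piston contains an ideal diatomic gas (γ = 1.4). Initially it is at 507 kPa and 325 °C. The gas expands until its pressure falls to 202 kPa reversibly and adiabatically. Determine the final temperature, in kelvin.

T₂ ≈ 460 K

Adiabatic: T₂/T₁ = (P₂/P₁)^((γ−1)/γ).
T₁ = 325 °C = 598.1 K.
T₂ = 598.1 × (202/507)^(0.286) = 459.9 K.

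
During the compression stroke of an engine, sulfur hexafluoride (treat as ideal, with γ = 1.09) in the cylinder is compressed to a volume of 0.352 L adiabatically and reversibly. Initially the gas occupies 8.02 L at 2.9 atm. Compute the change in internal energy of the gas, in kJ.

ΔU ≈ 8.51 kJ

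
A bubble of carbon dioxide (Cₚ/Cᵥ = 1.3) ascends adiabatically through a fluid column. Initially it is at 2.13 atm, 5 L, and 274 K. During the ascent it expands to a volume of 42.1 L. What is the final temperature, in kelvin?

For a reversible adiabat TV^(γ−1) is constant, so T₂ = T₁ (V₁/V₂)^(γ−1).
T₂ = 274 × (5/42.1)^(0.3) = 144.6 K.

T₂ ≈ 145 K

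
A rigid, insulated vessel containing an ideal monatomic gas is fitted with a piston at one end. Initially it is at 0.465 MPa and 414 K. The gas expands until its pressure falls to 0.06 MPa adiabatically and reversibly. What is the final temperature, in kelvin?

T₂ ≈ 183 K

Along an adiabat T P^((1−γ)/γ) is constant, so T₂ = T₁ (P₂/P₁)^((γ−1)/γ).
For a monatomic ideal gas γ = 5/3, so (γ−1)/γ = 2/5.
T₂ = 414 × (0.06/0.465)^(2/5) = 182.5 K.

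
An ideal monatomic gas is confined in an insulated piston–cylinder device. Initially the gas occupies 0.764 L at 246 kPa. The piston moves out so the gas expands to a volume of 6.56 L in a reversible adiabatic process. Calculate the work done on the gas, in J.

W ≈ -215 J

γ = 5/3 for a monatomic ideal gas.
P₂ = P₁(V₁/V₂)^γ = 246×(0.764/6.56)^(5/3) = 6.833 kPa.
For a reversible adiabat, W_by_gas = (P₁V₁ − P₂V₂)/(γ−1).
W_by = (246000×0.000764 − 6833×0.00656) / (2/3) = 214.7 J.
W_on_gas = −W_by = -214.7 J.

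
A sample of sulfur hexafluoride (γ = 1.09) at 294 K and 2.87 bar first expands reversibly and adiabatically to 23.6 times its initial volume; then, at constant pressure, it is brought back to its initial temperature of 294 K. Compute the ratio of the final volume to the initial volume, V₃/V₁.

V₃/V₁ ≈ 31.4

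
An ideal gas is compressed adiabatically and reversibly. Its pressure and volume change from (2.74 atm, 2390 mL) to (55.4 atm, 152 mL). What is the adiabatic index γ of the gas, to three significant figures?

γ ≈ 1.09

PV^γ = const ⇒ γ = ln(P₂/P₁) / ln(V₁/V₂).
γ = ln(55.4/2.74) / ln(2390/152) = 1.091.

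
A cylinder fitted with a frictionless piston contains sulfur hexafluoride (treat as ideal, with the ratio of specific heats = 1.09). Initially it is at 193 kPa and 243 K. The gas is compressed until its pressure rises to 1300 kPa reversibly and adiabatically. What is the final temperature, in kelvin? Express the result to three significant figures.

Along an adiabat T P^((1−γ)/γ) is constant, so T₂ = T₁ (P₂/P₁)^((γ−1)/γ).
T₂ = 243 × (1300/193)^(0.0826) = 284.4 K.

T₂ ≈ 284 K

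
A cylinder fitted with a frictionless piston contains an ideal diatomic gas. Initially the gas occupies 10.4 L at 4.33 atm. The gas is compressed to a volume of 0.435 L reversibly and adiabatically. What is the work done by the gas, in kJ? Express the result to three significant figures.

γ = 7/5 for a diatomic ideal gas.
P₂ = P₁(V₁/V₂)^γ = 4.33×(10.4/0.435)^(7/5) = 368.5 atm.
For a reversible adiabat, W_by_gas = (P₁V₁ − P₂V₂)/(γ−1).
W_by = (438700×0.0104 − 3.734×10^7×0.000435) / (2/5) = -29200 J.

W ≈ -29.2 kJ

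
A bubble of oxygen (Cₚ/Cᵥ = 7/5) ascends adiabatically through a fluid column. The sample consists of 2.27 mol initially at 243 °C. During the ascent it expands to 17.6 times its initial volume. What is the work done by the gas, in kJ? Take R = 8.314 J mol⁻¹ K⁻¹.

W ≈ 16.6 kJ

For a reversible adiabat TV^(γ−1) is constant, so T₂ = T₁ (V₁/V₂)^(γ−1).
T₁ = 243 °C = 516.1 K.
T₂ = 516.1 × (1/17.6)^(2/5) = 163.9 K.
Q = 0, so ΔU = W_on_gas = nCᵥΔT with Cᵥ = R/(γ−1) = 20.79 J/(mol·K).
ΔU = 2.27 × 20.79 × (163.9 − 516.1) = -16620 J.
Work done by the gas = −ΔU = 16620 J.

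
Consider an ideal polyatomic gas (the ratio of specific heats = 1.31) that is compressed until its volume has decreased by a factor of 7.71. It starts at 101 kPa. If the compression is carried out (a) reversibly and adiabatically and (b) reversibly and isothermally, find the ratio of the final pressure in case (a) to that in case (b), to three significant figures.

P_adiabatic / P_isothermal ≈ 1.88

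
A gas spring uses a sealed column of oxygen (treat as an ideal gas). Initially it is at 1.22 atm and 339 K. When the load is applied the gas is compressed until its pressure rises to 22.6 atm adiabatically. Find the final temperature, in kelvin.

T₂ ≈ 781 K

Adiabatic: T₂/T₁ = (P₂/P₁)^((γ−1)/γ).
For a diatomic ideal gas γ = 7/5, so (γ−1)/γ = 2/7.
T₂ = 339 × (22.6/1.22)^(2/7) = 780.6 K.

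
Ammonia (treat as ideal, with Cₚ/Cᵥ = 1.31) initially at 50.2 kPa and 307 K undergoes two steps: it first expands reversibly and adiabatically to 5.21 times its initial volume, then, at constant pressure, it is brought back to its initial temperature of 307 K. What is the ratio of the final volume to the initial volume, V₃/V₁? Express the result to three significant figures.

Adiabatic step: V₂/V₁ = 5.21; T₂ = T₁·(1/5.21)^(0.31) = 184 K.
Isobaric step: V₃/V₂ = T₃/T₂ = 307/184.
V₃/V₁ = (V₂/V₁)(V₃/V₂) = 5.21 × (307/184) = 8.691.

V₃/V₁ ≈ 8.69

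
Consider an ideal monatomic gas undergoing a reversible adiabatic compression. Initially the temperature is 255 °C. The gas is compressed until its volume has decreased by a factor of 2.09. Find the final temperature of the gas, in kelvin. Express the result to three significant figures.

T₂ ≈ 863 K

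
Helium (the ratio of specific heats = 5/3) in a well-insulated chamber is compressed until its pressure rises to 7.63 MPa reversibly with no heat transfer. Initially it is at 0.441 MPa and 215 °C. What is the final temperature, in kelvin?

Adiabatic: T₂/T₁ = (P₂/P₁)^((γ−1)/γ).
T₁ = 215 °C = 488.1 K.
T₂ = 488.1 × (7.63/0.441)^(2/5) = 1527 K.

T₂ ≈ 1530 K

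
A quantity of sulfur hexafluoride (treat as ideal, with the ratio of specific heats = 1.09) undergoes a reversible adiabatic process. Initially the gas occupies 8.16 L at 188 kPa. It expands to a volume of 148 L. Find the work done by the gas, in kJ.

P₂ = P₁(V₁/V₂)^γ = 188×(8.16/148)^(1.09) = 7.986 kPa.
For a reversible adiabat, W_by_gas = (P₁V₁ − P₂V₂)/(γ−1).
W_by = (188000×0.00816 − 7986×0.148) / (0.09) = 3913 J.

W ≈ 3.91 kJ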